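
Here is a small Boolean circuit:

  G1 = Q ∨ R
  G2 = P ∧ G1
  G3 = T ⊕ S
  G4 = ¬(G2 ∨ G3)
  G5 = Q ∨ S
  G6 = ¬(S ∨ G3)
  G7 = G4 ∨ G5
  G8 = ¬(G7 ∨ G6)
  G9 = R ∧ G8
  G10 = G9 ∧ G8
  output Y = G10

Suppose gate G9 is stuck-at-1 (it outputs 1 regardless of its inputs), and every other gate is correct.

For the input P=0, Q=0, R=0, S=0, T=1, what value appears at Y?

1

Propagate with G9 forced: G1=0, G2=0, G3=1, G4=0, G5=0, G6=0, G7=0, G8=1, G9=1 [stuck-at-1], G10=1.
So Y = 1. (Without the fault it would be 0.)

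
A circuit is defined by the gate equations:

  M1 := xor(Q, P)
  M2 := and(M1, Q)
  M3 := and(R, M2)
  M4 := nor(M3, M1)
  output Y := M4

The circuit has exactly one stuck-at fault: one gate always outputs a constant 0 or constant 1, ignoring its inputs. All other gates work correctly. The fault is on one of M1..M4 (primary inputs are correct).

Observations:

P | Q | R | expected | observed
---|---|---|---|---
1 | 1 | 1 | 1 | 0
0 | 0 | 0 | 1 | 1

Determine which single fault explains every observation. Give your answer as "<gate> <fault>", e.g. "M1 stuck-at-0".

Fault-free values for test 1 (P=1, Q=1, R=1): M1=0, M2=0, M3=0, M4=1, giving Y=1. Observed 0.
Test 1: faults giving observed 0 are {M1 stuck-at-1, M2 stuck-at-1, M3 stuck-at-1, M4 stuck-at-0}.
Test 2 (P=0, Q=0, R=0): fault-free M1=0, M2=0, M3=0, M4=1 → 1; observed 1. Eliminates M1 stuck-at-1, M3 stuck-at-1, M4 stuck-at-0.
Only M2 stuck-at-1 is consistent with every test.

M2 stuck-at-1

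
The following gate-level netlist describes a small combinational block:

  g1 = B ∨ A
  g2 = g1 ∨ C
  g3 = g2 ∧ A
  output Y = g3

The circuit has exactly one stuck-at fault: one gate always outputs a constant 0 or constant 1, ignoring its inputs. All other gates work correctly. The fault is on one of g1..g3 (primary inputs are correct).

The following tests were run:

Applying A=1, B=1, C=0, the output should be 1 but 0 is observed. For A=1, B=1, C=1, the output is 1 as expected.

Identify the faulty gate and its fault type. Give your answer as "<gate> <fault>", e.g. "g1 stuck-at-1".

Fault-free values for test 1 (A=1, B=1, C=0): g1=1, g2=1, g3=1, giving Y=1. Observed 0.
Test 1: faults giving observed 0 are {g1 stuck-at-0, g2 stuck-at-0, g3 stuck-at-0}.
Test 2 (A=1, B=1, C=1): fault-free g1=1, g2=1, g3=1 → 1; observed 1. Eliminates g2 stuck-at-0, g3 stuck-at-0.
Only g1 stuck-at-0 is consistent with every test.

g1 stuck-at-0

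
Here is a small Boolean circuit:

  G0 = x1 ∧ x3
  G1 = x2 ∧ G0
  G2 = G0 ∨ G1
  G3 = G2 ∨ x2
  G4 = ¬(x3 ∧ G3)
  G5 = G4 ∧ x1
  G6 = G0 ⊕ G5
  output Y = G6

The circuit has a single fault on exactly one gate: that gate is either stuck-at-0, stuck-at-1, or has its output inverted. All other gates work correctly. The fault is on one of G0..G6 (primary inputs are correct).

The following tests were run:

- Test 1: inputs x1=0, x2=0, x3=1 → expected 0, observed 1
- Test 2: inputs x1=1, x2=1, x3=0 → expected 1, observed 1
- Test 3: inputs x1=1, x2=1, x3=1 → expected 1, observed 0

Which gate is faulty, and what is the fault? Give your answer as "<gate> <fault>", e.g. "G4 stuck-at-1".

Fault-free values for test 1 (x1=0, x2=0, x3=1): G0=0, G1=0, G2=0, G3=0, G4=1, G5=0, G6=0, giving Y=0. Observed 1.
Test 1: faults giving observed 1 are {G0 stuck-at-1, G0 inverted output, G5 stuck-at-1, G5 inverted output, G6 stuck-at-1, G6 inverted output}.
Test 2 (x1=1, x2=1, x3=0): fault-free G0=0, G1=0, G2=0, G3=1, G4=1, G5=1, G6=1 → 1; observed 1. Eliminates G0 stuck-at-1, G0 inverted output, G5 inverted output, G6 inverted output.
Test 3 (x1=1, x2=1, x3=1): fault-free G0=1, G1=1, G2=1, G3=1, G4=0, G5=0, G6=1 → 1; observed 0. Eliminates G6 stuck-at-1.
Only G5 stuck-at-1 is consistent with every test.

G5 stuck-at-1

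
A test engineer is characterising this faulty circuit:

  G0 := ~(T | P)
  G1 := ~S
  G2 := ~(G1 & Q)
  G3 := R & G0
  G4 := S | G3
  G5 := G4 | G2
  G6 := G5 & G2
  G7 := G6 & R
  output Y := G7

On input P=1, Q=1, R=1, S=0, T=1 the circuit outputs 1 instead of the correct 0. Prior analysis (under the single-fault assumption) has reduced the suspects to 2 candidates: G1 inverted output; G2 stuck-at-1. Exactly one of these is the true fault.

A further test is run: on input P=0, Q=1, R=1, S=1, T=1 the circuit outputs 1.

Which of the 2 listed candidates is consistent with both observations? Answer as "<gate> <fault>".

G2 stuck-at-1

Evaluate each candidate on input P=0, Q=1, R=1, S=1, T=1:
  G1 inverted output: G0=0, G1=1 [inverted output], G2=0, G3=0, G4=1, G5=1, G6=0, G7=0 → 0 — eliminated
  G2 stuck-at-1: G0=0, G1=0, G2=1 [stuck-at-1], G3=0, G4=1, G5=1, G6=1, G7=1 → 1 — matches
Only G2 stuck-at-1 reproduces the observed 1.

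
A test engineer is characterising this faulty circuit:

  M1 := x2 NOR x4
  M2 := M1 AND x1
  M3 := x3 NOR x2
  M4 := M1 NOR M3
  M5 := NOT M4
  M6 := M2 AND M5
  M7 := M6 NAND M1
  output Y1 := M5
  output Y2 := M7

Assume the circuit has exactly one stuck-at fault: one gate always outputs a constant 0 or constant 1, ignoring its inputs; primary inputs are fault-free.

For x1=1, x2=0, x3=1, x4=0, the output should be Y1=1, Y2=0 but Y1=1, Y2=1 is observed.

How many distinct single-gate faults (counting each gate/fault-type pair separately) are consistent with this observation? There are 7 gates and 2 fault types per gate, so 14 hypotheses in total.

3

Fault-free: M1=1, M2=1, M3=0, M4=0, M5=1, M6=1, M7=0 → Y1=1, Y2=0. Observed Y1=1, Y2=1.
  M1 stuck-at-0: output Y1=0, Y2=1 ✗
  M1 stuck-at-1: output Y1=1, Y2=0 ✗
  M2 stuck-at-0: output Y1=1, Y2=1 ✓
  M2 stuck-at-1: output Y1=1, Y2=0 ✗
  M3 stuck-at-0: output Y1=1, Y2=0 ✗
  M3 stuck-at-1: output Y1=1, Y2=0 ✗
  M4 stuck-at-0: output Y1=1, Y2=0 ✗
  M4 stuck-at-1: output Y1=0, Y2=1 ✗
  M5 stuck-at-0: output Y1=0, Y2=1 ✗
  M5 stuck-at-1: output Y1=1, Y2=0 ✗
  M6 stuck-at-0: output Y1=1, Y2=1 ✓
  M6 stuck-at-1: output Y1=1, Y2=0 ✗
  M7 stuck-at-0: output Y1=1, Y2=0 ✗
  M7 stuck-at-1: output Y1=1, Y2=1 ✓
Consistent faults: {M2 stuck-at-0, M6 stuck-at-0, M7 stuck-at-1} — 3 in all.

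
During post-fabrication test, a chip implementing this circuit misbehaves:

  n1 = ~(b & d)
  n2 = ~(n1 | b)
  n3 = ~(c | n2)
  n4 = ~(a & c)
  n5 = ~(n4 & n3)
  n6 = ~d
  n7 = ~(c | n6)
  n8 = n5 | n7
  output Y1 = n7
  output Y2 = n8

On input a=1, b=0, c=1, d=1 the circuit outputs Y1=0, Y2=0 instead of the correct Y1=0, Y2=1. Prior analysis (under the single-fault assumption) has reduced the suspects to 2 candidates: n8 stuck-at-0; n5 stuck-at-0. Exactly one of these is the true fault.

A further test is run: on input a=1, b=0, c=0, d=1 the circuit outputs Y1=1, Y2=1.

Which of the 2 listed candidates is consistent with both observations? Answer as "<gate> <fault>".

n5 stuck-at-0

Evaluate each candidate on input a=1, b=0, c=0, d=1:
  n8 stuck-at-0: n1=1, n2=0, n3=1, n4=1, n5=0, n6=0, n7=1, n8=0 [stuck-at-0] → Y1=1, Y2=0 — eliminated
  n5 stuck-at-0: n1=1, n2=0, n3=1, n4=1, n5=0 [stuck-at-0], n6=0, n7=1, n8=1 → Y1=1, Y2=1 — matches
Only n5 stuck-at-0 reproduces the observed Y1=1, Y2=1.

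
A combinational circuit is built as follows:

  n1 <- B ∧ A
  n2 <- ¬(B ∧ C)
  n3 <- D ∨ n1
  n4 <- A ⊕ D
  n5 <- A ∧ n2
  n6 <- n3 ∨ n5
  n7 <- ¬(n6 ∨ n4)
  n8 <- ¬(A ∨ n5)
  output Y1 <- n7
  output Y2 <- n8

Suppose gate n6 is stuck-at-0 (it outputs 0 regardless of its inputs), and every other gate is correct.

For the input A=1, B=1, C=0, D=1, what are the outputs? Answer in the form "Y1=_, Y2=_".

Y1=1, Y2=0

Propagate with n6 forced: n1=1, n2=1, n3=1, n4=0, n5=1, n6=0 [stuck-at-0], n7=1, n8=0.
So the outputs are Y1=1, Y2=0. (Without the fault they would be Y1=0, Y2=0.)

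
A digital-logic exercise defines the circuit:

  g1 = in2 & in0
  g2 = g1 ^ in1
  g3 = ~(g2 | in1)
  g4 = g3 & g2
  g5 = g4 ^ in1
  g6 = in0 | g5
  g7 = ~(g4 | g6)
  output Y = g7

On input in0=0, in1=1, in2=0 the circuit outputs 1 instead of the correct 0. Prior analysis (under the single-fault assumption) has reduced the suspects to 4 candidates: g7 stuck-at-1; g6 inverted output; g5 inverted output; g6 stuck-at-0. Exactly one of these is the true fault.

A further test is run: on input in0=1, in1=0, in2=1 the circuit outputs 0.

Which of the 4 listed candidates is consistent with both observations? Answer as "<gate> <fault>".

g5 inverted output

Evaluate each candidate on input in0=1, in1=0, in2=1:
  g7 stuck-at-1: g1=1, g2=1, g3=0, g4=0, g5=0, g6=1, g7=1 [stuck-at-1] → 1 — eliminated
  g6 inverted output: g1=1, g2=1, g3=0, g4=0, g5=0, g6=0 [inverted output], g7=1 → 1 — eliminated
  g5 inverted output: g1=1, g2=1, g3=0, g4=0, g5=1 [inverted output], g6=1, g7=0 → 0 — matches
  g6 stuck-at-0: g1=1, g2=1, g3=0, g4=0, g5=0, g6=0 [stuck-at-0], g7=1 → 1 — eliminated
Only g5 inverted output reproduces the observed 0.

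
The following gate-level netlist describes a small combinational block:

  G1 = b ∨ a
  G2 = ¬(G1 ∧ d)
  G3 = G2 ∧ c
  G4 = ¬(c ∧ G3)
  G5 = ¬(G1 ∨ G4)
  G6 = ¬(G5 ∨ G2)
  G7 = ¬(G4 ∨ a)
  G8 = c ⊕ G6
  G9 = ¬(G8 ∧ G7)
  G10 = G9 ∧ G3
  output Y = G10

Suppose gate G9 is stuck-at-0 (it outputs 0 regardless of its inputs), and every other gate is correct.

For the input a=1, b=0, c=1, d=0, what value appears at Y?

0

Propagate with G9 forced: G1=1, G2=1, G3=1, G4=0, G5=0, G6=0, G7=0, G8=1, G9=0 [stuck-at-0], G10=0.
So Y = 0. (Without the fault it would be 1.)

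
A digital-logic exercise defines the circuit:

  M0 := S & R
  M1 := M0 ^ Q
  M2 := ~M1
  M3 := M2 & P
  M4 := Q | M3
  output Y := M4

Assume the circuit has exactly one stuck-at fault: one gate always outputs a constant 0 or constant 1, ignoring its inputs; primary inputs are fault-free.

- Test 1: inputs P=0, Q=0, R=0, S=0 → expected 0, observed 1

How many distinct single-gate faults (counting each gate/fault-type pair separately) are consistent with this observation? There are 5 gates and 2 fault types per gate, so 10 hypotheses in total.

Fault-free: M0=0, M1=0, M2=1, M3=0, M4=0 → 0. Observed 1.
  M0 stuck-at-0: output 0 ✗
  M0 stuck-at-1: output 0 ✗
  M1 stuck-at-0: output 0 ✗
  M1 stuck-at-1: output 0 ✗
  M2 stuck-at-0: output 0 ✗
  M2 stuck-at-1: output 0 ✗
  M3 stuck-at-0: output 0 ✗
  M3 stuck-at-1: output 1 ✓
  M4 stuck-at-0: output 0 ✗
  M4 stuck-at-1: output 1 ✓
Consistent faults: {M3 stuck-at-1, M4 stuck-at-1} — 2 in all.

2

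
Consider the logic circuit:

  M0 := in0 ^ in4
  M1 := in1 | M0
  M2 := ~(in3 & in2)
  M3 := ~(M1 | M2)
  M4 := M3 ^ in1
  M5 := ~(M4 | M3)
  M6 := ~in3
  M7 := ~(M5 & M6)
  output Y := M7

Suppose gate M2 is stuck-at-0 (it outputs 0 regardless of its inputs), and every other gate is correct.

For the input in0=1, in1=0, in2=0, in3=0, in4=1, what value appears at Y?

Propagate with M2 forced: M0=0, M1=0, M2=0 [stuck-at-0], M3=1, M4=1, M5=0, M6=1, M7=1.
So Y = 1. (Without the fault it would be 0.)

1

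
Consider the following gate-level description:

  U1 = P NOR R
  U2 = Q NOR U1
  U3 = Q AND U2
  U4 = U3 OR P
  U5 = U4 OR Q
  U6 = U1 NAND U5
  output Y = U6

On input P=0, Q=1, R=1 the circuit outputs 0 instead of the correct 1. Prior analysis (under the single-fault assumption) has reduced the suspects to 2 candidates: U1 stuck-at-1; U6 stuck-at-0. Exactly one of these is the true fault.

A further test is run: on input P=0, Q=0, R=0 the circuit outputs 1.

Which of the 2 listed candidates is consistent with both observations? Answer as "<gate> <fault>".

U1 stuck-at-1

Evaluate each candidate on input P=0, Q=0, R=0:
  U1 stuck-at-1: U1=1 [stuck-at-1], U2=0, U3=0, U4=0, U5=0, U6=1 → 1 — matches
  U6 stuck-at-0: U1=1, U2=0, U3=0, U4=0, U5=0, U6=0 [stuck-at-0] → 0 — eliminated
Only U1 stuck-at-1 reproduces the observed 1.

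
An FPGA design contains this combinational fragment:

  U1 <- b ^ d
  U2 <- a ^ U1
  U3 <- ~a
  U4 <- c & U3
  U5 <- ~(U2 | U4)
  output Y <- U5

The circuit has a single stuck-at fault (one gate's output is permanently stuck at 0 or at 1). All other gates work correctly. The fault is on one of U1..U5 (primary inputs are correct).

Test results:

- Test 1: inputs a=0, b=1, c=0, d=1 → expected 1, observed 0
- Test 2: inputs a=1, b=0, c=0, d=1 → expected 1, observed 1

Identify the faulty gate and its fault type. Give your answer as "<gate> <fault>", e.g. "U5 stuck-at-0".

U1 stuck-at-1

Fault-free values for test 1 (a=0, b=1, c=0, d=1): U1=0, U2=0, U3=1, U4=0, U5=1, giving Y=1. Observed 0.
Test 1: faults giving observed 0 are {U1 stuck-at-1, U2 stuck-at-1, U4 stuck-at-1, U5 stuck-at-0}.
Test 2 (a=1, b=0, c=0, d=1): fault-free U1=1, U2=0, U3=0, U4=0, U5=1 → 1; observed 1. Eliminates U2 stuck-at-1, U4 stuck-at-1, U5 stuck-at-0.
Only U1 stuck-at-1 is consistent with every test.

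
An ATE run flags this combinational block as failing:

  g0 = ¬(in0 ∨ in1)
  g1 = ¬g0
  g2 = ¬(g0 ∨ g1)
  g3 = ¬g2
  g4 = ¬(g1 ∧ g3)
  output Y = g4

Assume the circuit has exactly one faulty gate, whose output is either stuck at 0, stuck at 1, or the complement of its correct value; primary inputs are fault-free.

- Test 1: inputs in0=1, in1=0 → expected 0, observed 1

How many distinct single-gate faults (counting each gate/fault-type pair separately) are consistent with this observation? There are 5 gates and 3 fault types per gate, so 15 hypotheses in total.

Fault-free: g0=0, g1=1, g2=0, g3=1, g4=0 → 0. Observed 1.
  g0: stuck-at-1, inverted output ✓; others ✗
  g1: stuck-at-0, inverted output ✓; others ✗
  g2: stuck-at-1, inverted output ✓; others ✗
  g3: stuck-at-0, inverted output ✓; others ✗
  g4: stuck-at-1, inverted output ✓; others ✗
Consistent faults: {g0 stuck-at-1, g0 inverted output, g1 stuck-at-0, g1 inverted output, g2 stuck-at-1, g2 inverted output, g3 stuck-at-0, g3 inverted output, g4 stuck-at-1, g4 inverted output} — 10 in all.

10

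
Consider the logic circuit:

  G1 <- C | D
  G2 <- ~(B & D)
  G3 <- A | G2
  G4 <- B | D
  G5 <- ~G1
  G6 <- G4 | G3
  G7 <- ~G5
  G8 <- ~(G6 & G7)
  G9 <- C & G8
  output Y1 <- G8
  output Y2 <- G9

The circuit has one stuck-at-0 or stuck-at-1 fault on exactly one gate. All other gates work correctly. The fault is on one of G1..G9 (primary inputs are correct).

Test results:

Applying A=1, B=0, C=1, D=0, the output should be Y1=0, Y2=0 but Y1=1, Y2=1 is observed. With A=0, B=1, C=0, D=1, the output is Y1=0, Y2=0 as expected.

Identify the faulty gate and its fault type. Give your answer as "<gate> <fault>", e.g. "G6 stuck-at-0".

G3 stuck-at-0

Fault-free values for test 1 (A=1, B=0, C=1, D=0): G1=1, G2=1, G3=1, G4=0, G5=0, G6=1, G7=1, G8=0, G9=0, giving Y1=0, Y2=0. Observed Y1=1, Y2=1.
Test 1: faults giving observed Y1=1, Y2=1 are {G1 stuck-at-0, G3 stuck-at-0, G5 stuck-at-1, G6 stuck-at-0, G7 stuck-at-0, G8 stuck-at-1}.
Test 2 (A=0, B=1, C=0, D=1): fault-free G1=1, G2=0, G3=0, G4=1, G5=0, G6=1, G7=1, G8=0, G9=0 → Y1=0, Y2=0; observed Y1=0, Y2=0. Eliminates G1 stuck-at-0, G5 stuck-at-1, G6 stuck-at-0, G7 stuck-at-0, G8 stuck-at-1.
Only G3 stuck-at-0 is consistent with every test.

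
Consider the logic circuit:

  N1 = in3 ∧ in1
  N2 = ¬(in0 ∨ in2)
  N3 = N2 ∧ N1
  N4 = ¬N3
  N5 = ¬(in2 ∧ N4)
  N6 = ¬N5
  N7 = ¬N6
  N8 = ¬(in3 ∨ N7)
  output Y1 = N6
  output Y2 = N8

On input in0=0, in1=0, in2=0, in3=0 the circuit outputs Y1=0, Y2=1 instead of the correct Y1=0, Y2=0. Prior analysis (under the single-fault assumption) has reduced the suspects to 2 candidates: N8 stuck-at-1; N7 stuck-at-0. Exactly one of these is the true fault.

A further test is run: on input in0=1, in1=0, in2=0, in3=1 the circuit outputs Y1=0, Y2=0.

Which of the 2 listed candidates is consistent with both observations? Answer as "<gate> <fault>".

Evaluate each candidate on input in0=1, in1=0, in2=0, in3=1:
  N8 stuck-at-1: N1=0, N2=0, N3=0, N4=1, N5=1, N6=0, N7=1, N8=1 [stuck-at-1] → Y1=0, Y2=1 — eliminated
  N7 stuck-at-0: N1=0, N2=0, N3=0, N4=1, N5=1, N6=0, N7=0 [stuck-at-0], N8=0 → Y1=0, Y2=0 — matches
Only N7 stuck-at-0 reproduces the observed Y1=0, Y2=0.

N7 stuck-at-0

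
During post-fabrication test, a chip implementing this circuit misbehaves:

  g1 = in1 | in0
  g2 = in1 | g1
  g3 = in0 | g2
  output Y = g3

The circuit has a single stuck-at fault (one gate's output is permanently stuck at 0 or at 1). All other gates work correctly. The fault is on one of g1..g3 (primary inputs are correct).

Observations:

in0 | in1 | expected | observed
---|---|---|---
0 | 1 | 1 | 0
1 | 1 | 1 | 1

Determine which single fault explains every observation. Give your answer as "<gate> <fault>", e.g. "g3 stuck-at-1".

Fault-free values for test 1 (in0=0, in1=1): g1=1, g2=1, g3=1, giving Y=1. Observed 0.
Test 1: faults giving observed 0 are {g2 stuck-at-0, g3 stuck-at-0}.
Test 2 (in0=1, in1=1): fault-free g1=1, g2=1, g3=1 → 1; observed 1. Eliminates g3 stuck-at-0.
Only g2 stuck-at-0 is consistent with every test.

g2 stuck-at-0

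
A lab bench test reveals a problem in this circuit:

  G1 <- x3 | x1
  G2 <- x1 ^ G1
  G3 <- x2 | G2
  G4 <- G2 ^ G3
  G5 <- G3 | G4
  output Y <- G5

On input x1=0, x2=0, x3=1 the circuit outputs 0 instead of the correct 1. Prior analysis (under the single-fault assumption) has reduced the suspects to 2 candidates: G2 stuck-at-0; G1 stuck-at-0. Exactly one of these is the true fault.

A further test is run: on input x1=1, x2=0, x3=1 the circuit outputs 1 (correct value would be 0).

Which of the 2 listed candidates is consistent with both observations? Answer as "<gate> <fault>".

Evaluate each candidate on input x1=1, x2=0, x3=1:
  G2 stuck-at-0: G1=1, G2=0 [stuck-at-0], G3=0, G4=0, G5=0 → 0 — eliminated
  G1 stuck-at-0: G1=0 [stuck-at-0], G2=1, G3=1, G4=0, G5=1 → 1 — matches
Only G1 stuck-at-0 reproduces the observed 1.

G1 stuck-at-0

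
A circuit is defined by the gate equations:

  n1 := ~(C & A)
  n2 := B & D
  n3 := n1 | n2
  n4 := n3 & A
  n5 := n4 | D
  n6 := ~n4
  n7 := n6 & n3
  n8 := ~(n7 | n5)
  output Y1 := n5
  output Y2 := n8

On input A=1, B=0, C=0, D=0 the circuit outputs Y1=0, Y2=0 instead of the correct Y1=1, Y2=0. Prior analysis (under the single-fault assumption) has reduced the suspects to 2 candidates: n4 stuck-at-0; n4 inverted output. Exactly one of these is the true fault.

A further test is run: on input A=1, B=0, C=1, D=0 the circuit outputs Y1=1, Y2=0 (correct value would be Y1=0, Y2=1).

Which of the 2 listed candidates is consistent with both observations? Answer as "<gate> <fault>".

n4 inverted output

Evaluate each candidate on input A=1, B=0, C=1, D=0:
  n4 stuck-at-0: n1=0, n2=0, n3=0, n4=0 [stuck-at-0], n5=0, n6=1, n7=0, n8=1 → Y1=0, Y2=1 — eliminated
  n4 inverted output: n1=0, n2=0, n3=0, n4=1 [inverted output], n5=1, n6=0, n7=0, n8=0 → Y1=1, Y2=0 — matches
Only n4 inverted output reproduces the observed Y1=1, Y2=0.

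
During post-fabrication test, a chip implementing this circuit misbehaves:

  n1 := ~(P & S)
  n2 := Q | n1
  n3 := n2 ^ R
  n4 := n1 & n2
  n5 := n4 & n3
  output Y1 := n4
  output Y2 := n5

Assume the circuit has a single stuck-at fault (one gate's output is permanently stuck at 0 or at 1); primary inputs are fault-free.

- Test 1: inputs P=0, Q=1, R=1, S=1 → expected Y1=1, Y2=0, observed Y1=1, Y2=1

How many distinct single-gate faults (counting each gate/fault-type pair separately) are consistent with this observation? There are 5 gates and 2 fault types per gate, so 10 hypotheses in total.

Fault-free: n1=1, n2=1, n3=0, n4=1, n5=0 → Y1=1, Y2=0. Observed Y1=1, Y2=1.
  n1 stuck-at-0: output Y1=0, Y2=0 ✗
  n1 stuck-at-1: output Y1=1, Y2=0 ✗
  n2 stuck-at-0: output Y1=0, Y2=0 ✗
  n2 stuck-at-1: output Y1=1, Y2=0 ✗
  n3 stuck-at-0: output Y1=1, Y2=0 ✗
  n3 stuck-at-1: output Y1=1, Y2=1 ✓
  n4 stuck-at-0: output Y1=0, Y2=0 ✗
  n4 stuck-at-1: output Y1=1, Y2=0 ✗
  n5 stuck-at-0: output Y1=1, Y2=0 ✗
  n5 stuck-at-1: output Y1=1, Y2=1 ✓
Consistent faults: {n3 stuck-at-1, n5 stuck-at-1} — 2 in all.

2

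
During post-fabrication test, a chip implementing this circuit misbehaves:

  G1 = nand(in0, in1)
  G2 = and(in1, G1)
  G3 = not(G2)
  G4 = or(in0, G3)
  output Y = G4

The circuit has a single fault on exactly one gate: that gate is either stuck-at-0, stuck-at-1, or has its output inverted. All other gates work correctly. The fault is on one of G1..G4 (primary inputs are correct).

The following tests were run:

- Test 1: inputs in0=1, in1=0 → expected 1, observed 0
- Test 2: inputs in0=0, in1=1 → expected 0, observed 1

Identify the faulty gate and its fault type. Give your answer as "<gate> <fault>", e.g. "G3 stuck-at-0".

Fault-free values for test 1 (in0=1, in1=0): G1=1, G2=0, G3=1, G4=1, giving Y=1. Observed 0.
Test 1: faults giving observed 0 are {G4 stuck-at-0, G4 inverted output}.
Test 2 (in0=0, in1=1): fault-free G1=1, G2=1, G3=0, G4=0 → 0; observed 1. Eliminates G4 stuck-at-0.
Only G4 inverted output is consistent with every test.

G4 inverted output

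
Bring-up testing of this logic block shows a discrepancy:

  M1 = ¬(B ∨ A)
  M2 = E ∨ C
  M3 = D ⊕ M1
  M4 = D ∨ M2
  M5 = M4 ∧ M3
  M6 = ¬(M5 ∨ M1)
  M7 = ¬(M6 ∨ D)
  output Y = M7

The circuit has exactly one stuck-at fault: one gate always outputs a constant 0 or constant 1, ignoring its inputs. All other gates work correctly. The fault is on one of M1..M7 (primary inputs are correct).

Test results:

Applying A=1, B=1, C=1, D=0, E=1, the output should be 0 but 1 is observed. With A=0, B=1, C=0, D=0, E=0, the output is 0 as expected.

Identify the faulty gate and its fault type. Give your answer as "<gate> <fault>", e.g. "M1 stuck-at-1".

Fault-free values for test 1 (A=1, B=1, C=1, D=0, E=1): M1=0, M2=1, M3=0, M4=1, M5=0, M6=1, M7=0, giving Y=0. Observed 1.
Test 1: faults giving observed 1 are {M1 stuck-at-1, M3 stuck-at-1, M5 stuck-at-1, M6 stuck-at-0, M7 stuck-at-1}.
Test 2 (A=0, B=1, C=0, D=0, E=0): fault-free M1=0, M2=0, M3=0, M4=0, M5=0, M6=1, M7=0 → 0; observed 0. Eliminates M1 stuck-at-1, M5 stuck-at-1, M6 stuck-at-0, M7 stuck-at-1.
Only M3 stuck-at-1 is consistent with every test.

M3 stuck-at-1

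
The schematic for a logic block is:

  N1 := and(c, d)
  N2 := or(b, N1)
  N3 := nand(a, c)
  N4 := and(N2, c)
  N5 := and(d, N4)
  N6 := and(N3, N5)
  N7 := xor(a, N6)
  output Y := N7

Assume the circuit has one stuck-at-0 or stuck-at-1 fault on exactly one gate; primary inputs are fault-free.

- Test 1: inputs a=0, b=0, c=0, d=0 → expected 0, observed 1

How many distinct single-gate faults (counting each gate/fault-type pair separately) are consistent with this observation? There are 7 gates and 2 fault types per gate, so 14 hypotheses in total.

Fault-free: N1=0, N2=0, N3=1, N4=0, N5=0, N6=0, N7=0 → 0. Observed 1.
  N1 stuck-at-0: output 0 ✗
  N1 stuck-at-1: output 0 ✗
  N2 stuck-at-0: output 0 ✗
  N2 stuck-at-1: output 0 ✗
  N3 stuck-at-0: output 0 ✗
  N3 stuck-at-1: output 0 ✗
  N4 stuck-at-0: output 0 ✗
  N4 stuck-at-1: output 0 ✗
  N5 stuck-at-0: output 0 ✗
  N5 stuck-at-1: output 1 ✓
  N6 stuck-at-0: output 0 ✗
  N6 stuck-at-1: output 1 ✓
  N7 stuck-at-0: output 0 ✗
  N7 stuck-at-1: output 1 ✓
Consistent faults: {N5 stuck-at-1, N6 stuck-at-1, N7 stuck-at-1} — 3 in all.

3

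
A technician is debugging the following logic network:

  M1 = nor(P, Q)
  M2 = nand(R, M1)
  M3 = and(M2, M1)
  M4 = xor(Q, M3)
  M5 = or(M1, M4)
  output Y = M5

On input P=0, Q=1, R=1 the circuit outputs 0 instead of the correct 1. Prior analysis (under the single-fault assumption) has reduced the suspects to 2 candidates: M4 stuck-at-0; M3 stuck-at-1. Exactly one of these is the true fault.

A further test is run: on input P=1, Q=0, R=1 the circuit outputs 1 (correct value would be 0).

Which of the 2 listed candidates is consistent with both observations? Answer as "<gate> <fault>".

Evaluate each candidate on input P=1, Q=0, R=1:
  M4 stuck-at-0: M1=0, M2=1, M3=0, M4=0 [stuck-at-0], M5=0 → 0 — eliminated
  M3 stuck-at-1: M1=0, M2=1, M3=1 [stuck-at-1], M4=1, M5=1 → 1 — matches
Only M3 stuck-at-1 reproduces the observed 1.

M3 stuck-at-1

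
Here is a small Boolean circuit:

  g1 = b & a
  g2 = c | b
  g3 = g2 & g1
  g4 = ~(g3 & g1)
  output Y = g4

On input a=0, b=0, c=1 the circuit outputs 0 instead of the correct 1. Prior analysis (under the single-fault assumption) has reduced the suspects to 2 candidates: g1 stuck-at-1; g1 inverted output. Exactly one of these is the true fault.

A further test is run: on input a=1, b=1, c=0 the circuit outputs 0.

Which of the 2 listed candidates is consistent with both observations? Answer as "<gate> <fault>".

g1 stuck-at-1

Evaluate each candidate on input a=1, b=1, c=0:
  g1 stuck-at-1: g1=1 [stuck-at-1], g2=1, g3=1, g4=0 → 0 — matches
  g1 inverted output: g1=0 [inverted output], g2=1, g3=0, g4=1 → 1 — eliminated
Only g1 stuck-at-1 reproduces the observed 0.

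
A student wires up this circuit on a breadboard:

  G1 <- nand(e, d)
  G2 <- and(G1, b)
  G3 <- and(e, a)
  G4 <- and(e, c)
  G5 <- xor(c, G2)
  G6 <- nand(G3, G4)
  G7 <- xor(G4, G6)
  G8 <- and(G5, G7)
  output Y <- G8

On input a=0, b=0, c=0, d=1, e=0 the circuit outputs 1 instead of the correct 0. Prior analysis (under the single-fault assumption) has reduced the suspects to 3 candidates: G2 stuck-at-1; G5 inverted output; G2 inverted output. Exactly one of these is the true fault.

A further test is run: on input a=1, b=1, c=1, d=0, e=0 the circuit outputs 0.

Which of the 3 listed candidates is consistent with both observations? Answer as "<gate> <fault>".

Evaluate each candidate on input a=1, b=1, c=1, d=0, e=0:
  G2 stuck-at-1: G1=1, G2=1 [stuck-at-1], G3=0, G4=0, G5=0, G6=1, G7=1, G8=0 → 0 — matches
  G5 inverted output: G1=1, G2=1, G3=0, G4=0, G5=1 [inverted output], G6=1, G7=1, G8=1 → 1 — eliminated
  G2 inverted output: G1=1, G2=0 [inverted output], G3=0, G4=0, G5=1, G6=1, G7=1, G8=1 → 1 — eliminated
Only G2 stuck-at-1 reproduces the observed 0.

G2 stuck-at-1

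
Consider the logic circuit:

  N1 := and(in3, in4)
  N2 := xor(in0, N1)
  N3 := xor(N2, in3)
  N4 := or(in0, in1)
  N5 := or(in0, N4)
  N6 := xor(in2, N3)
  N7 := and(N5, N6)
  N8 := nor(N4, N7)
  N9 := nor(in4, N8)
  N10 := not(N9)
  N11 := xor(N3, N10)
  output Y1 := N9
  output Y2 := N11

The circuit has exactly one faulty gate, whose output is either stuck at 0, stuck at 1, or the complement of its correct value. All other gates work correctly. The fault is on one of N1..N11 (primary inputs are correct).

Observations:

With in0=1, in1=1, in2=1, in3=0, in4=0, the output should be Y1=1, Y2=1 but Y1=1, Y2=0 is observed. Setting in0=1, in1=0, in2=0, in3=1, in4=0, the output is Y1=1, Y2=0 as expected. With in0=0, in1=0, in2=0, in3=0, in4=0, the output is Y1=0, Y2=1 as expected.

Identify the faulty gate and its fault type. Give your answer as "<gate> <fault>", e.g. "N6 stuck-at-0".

N3 stuck-at-0

Fault-free values for test 1 (in0=1, in1=1, in2=1, in3=0, in4=0): N1=0, N2=1, N3=1, N4=1, N5=1, N6=0, N7=0, N8=0, N9=1, N10=0, N11=1, giving Y1=1, Y2=1. Observed Y1=1, Y2=0.
Test 1: faults giving observed Y1=1, Y2=0 are {N1 stuck-at-1, N1 inverted output, N2 stuck-at-0, N2 inverted output, N3 stuck-at-0, N3 inverted output, N10 stuck-at-1, N10 inverted output, N11 stuck-at-0, N11 inverted output}.
Test 2 (in0=1, in1=0, in2=0, in3=1, in4=0): fault-free N1=0, N2=1, N3=0, N4=1, N5=1, N6=0, N7=0, N8=0, N9=1, N10=0, N11=0 → Y1=1, Y2=0; observed Y1=1, Y2=0. Eliminates N1 stuck-at-1, N1 inverted output, N2 stuck-at-0, N2 inverted output, N3 inverted output, N10 stuck-at-1, N10 inverted output, N11 inverted output.
Test 3 (in0=0, in1=0, in2=0, in3=0, in4=0): fault-free N1=0, N2=0, N3=0, N4=0, N5=0, N6=0, N7=0, N8=1, N9=0, N10=1, N11=1 → Y1=0, Y2=1; observed Y1=0, Y2=1. Eliminates N11 stuck-at-0.
Only N3 stuck-at-0 is consistent with every test.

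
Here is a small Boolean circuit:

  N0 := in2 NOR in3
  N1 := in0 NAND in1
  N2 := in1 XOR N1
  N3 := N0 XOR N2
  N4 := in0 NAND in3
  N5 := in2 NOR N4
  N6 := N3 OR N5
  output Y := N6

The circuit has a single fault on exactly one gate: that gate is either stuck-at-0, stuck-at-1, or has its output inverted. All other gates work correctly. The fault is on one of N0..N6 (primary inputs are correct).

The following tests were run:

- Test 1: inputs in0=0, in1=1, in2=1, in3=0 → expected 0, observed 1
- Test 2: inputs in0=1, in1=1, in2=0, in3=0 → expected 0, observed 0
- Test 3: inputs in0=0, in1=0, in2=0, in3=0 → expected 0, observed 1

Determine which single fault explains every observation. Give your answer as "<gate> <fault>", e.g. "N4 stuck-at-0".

N1 stuck-at-0

Fault-free values for test 1 (in0=0, in1=1, in2=1, in3=0): N0=0, N1=1, N2=0, N3=0, N4=1, N5=0, N6=0, giving Y=0. Observed 1.
Test 1: faults giving observed 1 are {N0 stuck-at-1, N0 inverted output, N1 stuck-at-0, N1 inverted output, N2 stuck-at-1, N2 inverted output, N3 stuck-at-1, N3 inverted output, N5 stuck-at-1, N5 inverted output, N6 stuck-at-1, N6 inverted output}.
Test 2 (in0=1, in1=1, in2=0, in3=0): fault-free N0=1, N1=0, N2=1, N3=0, N4=1, N5=0, N6=0 → 0; observed 0. Eliminates N0 inverted output, N1 inverted output, N2 inverted output, N3 stuck-at-1, N3 inverted output, N5 stuck-at-1, N5 inverted output, N6 stuck-at-1, N6 inverted output.
Test 3 (in0=0, in1=0, in2=0, in3=0): fault-free N0=1, N1=1, N2=1, N3=0, N4=1, N5=0, N6=0 → 0; observed 1. Eliminates N0 stuck-at-1, N2 stuck-at-1.
Only N1 stuck-at-0 is consistent with every test.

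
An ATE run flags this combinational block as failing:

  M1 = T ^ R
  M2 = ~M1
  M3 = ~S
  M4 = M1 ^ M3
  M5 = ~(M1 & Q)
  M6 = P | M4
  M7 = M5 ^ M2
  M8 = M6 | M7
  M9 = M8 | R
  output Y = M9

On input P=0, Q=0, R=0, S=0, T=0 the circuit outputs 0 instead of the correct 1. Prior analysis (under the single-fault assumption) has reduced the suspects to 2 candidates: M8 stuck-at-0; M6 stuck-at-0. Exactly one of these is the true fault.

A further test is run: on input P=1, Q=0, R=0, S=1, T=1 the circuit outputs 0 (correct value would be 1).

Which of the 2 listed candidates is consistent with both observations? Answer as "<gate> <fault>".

Evaluate each candidate on input P=1, Q=0, R=0, S=1, T=1:
  M8 stuck-at-0: M1=1, M2=0, M3=0, M4=1, M5=1, M6=1, M7=1, M8=0 [stuck-at-0], M9=0 → 0 — matches
  M6 stuck-at-0: M1=1, M2=0, M3=0, M4=1, M5=1, M6=0 [stuck-at-0], M7=1, M8=1, M9=1 → 1 — eliminated
Only M8 stuck-at-0 reproduces the observed 0.

M8 stuck-at-0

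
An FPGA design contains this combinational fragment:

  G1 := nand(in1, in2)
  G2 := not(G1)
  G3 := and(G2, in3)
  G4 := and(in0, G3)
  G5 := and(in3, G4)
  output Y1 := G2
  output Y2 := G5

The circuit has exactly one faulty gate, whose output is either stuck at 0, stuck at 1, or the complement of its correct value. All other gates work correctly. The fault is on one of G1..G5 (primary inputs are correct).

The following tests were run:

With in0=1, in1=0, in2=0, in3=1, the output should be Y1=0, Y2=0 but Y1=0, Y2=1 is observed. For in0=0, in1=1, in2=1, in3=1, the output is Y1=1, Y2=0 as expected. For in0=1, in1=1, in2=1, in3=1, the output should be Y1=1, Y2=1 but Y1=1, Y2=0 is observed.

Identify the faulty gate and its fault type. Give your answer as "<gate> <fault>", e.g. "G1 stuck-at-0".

G3 inverted output

Fault-free values for test 1 (in0=1, in1=0, in2=0, in3=1): G1=1, G2=0, G3=0, G4=0, G5=0, giving Y1=0, Y2=0. Observed Y1=0, Y2=1.
Test 1: faults giving observed Y1=0, Y2=1 are {G3 stuck-at-1, G3 inverted output, G4 stuck-at-1, G4 inverted output, G5 stuck-at-1, G5 inverted output}.
Test 2 (in0=0, in1=1, in2=1, in3=1): fault-free G1=0, G2=1, G3=1, G4=0, G5=0 → Y1=1, Y2=0; observed Y1=1, Y2=0. Eliminates G4 stuck-at-1, G4 inverted output, G5 stuck-at-1, G5 inverted output.
Test 3 (in0=1, in1=1, in2=1, in3=1): fault-free G1=0, G2=1, G3=1, G4=1, G5=1 → Y1=1, Y2=1; observed Y1=1, Y2=0. Eliminates G3 stuck-at-1.
Only G3 inverted output is consistent with every test.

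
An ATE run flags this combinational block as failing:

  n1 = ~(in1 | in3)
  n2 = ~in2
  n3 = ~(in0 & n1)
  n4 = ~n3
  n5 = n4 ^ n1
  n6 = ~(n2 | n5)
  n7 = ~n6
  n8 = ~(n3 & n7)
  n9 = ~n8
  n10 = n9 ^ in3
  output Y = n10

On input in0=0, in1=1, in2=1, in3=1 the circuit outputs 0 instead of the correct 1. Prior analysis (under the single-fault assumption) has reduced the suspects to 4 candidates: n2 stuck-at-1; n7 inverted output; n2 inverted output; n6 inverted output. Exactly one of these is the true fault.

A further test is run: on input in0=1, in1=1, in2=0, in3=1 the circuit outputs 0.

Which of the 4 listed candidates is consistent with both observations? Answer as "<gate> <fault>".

n2 stuck-at-1

Evaluate each candidate on input in0=1, in1=1, in2=0, in3=1:
  n2 stuck-at-1: n1=0, n2=1 [stuck-at-1], n3=1, n4=0, n5=0, n6=0, n7=1, n8=0, n9=1, n10=0 → 0 — matches
  n7 inverted output: n1=0, n2=1, n3=1, n4=0, n5=0, n6=0, n7=0 [inverted output], n8=1, n9=0, n10=1 → 1 — eliminated
  n2 inverted output: n1=0, n2=0 [inverted output], n3=1, n4=0, n5=0, n6=1, n7=0, n8=1, n9=0, n10=1 → 1 — eliminated
  n6 inverted output: n1=0, n2=1, n3=1, n4=0, n5=0, n6=1 [inverted output], n7=0, n8=1, n9=0, n10=1 → 1 — eliminated
Only n2 stuck-at-1 reproduces the observed 0.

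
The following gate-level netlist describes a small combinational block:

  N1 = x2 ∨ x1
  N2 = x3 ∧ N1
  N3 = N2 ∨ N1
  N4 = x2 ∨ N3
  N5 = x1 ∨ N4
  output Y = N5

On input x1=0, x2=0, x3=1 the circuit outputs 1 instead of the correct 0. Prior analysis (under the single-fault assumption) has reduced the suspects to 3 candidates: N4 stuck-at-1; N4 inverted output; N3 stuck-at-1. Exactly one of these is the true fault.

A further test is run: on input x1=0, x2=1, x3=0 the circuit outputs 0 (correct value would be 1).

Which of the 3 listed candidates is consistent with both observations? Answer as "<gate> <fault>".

Evaluate each candidate on input x1=0, x2=1, x3=0:
  N4 stuck-at-1: N1=1, N2=0, N3=1, N4=1 [stuck-at-1], N5=1 → 1 — eliminated
  N4 inverted output: N1=1, N2=0, N3=1, N4=0 [inverted output], N5=0 → 0 — matches
  N3 stuck-at-1: N1=1, N2=0, N3=1 [stuck-at-1], N4=1, N5=1 → 1 — eliminated
Only N4 inverted output reproduces the observed 0.

N4 inverted output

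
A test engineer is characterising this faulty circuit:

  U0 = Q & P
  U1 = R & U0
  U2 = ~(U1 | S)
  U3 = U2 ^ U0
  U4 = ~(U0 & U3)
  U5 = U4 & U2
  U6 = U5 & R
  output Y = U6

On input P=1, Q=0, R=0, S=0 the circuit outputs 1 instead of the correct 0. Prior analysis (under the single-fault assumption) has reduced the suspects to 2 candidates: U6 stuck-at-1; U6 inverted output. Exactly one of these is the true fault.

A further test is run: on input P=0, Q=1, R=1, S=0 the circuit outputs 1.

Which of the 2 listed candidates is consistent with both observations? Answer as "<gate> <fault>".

U6 stuck-at-1

Evaluate each candidate on input P=0, Q=1, R=1, S=0:
  U6 stuck-at-1: U0=0, U1=0, U2=1, U3=1, U4=1, U5=1, U6=1 [stuck-at-1] → 1 — matches
  U6 inverted output: U0=0, U1=0, U2=1, U3=1, U4=1, U5=1, U6=0 [inverted output] → 0 — eliminated
Only U6 stuck-at-1 reproduces the observed 1.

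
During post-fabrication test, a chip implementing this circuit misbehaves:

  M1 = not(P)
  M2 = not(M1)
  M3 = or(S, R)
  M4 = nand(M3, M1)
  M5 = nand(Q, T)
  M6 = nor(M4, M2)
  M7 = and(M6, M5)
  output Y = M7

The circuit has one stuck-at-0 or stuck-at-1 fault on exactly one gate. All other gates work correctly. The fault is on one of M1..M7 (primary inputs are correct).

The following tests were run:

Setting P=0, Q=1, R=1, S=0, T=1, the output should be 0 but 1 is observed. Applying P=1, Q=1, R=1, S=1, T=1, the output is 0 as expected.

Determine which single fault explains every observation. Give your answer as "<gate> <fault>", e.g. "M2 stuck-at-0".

Fault-free values for test 1 (P=0, Q=1, R=1, S=0, T=1): M1=1, M2=0, M3=1, M4=0, M5=0, M6=1, M7=0, giving Y=0. Observed 1.
Test 1: faults giving observed 1 are {M5 stuck-at-1, M7 stuck-at-1}.
Test 2 (P=1, Q=1, R=1, S=1, T=1): fault-free M1=0, M2=1, M3=1, M4=1, M5=0, M6=0, M7=0 → 0; observed 0. Eliminates M7 stuck-at-1.
Only M5 stuck-at-1 is consistent with every test.

M5 stuck-at-1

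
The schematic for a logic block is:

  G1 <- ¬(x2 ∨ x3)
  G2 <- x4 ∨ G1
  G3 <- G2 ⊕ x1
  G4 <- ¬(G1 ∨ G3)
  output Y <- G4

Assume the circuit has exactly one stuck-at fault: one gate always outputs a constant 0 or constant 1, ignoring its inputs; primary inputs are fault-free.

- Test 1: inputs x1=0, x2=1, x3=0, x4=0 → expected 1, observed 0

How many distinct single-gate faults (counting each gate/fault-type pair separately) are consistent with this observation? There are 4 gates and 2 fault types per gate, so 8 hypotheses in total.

4

Fault-free: G1=0, G2=0, G3=0, G4=1 → 1. Observed 0.
  G1 stuck-at-0: output 1 ✗
  G1 stuck-at-1: output 0 ✓
  G2 stuck-at-0: output 1 ✗
  G2 stuck-at-1: output 0 ✓
  G3 stuck-at-0: output 1 ✗
  G3 stuck-at-1: output 0 ✓
  G4 stuck-at-0: output 0 ✓
  G4 stuck-at-1: output 1 ✗
Consistent faults: {G1 stuck-at-1, G2 stuck-at-1, G3 stuck-at-1, G4 stuck-at-0} — 4 in all.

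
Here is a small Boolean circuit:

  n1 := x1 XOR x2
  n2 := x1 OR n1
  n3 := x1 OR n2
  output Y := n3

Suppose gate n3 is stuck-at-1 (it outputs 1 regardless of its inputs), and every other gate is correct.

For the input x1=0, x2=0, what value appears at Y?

1

Propagate with n3 forced: n1=0, n2=0, n3=1 [stuck-at-1].
So Y = 1. (Without the fault it would be 0.)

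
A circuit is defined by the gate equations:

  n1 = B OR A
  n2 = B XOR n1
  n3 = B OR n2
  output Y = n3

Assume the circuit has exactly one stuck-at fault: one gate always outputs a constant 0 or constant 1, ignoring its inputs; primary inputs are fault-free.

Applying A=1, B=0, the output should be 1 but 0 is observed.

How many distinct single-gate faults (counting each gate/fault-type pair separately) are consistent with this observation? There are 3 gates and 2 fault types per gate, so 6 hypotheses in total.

3

Fault-free: n1=1, n2=1, n3=1 → 1. Observed 0.
  n1 stuck-at-0: output 0 ✓
  n1 stuck-at-1: output 1 ✗
  n2 stuck-at-0: output 0 ✓
  n2 stuck-at-1: output 1 ✗
  n3 stuck-at-0: output 0 ✓
  n3 stuck-at-1: output 1 ✗
Consistent faults: {n1 stuck-at-0, n2 stuck-at-0, n3 stuck-at-0} — 3 in all.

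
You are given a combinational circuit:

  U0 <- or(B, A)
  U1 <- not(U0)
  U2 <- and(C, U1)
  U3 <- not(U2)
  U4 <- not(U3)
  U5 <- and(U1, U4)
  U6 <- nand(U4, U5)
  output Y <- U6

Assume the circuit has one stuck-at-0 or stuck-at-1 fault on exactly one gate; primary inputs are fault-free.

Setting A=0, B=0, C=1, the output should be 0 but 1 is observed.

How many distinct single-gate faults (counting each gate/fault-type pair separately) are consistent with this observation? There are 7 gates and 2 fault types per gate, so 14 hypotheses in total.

Fault-free: U0=0, U1=1, U2=1, U3=0, U4=1, U5=1, U6=0 → 0. Observed 1.
  U0 stuck-at-0: output 0 ✗
  U0 stuck-at-1: output 1 ✓
  U1 stuck-at-0: output 1 ✓
  U1 stuck-at-1: output 0 ✗
  U2 stuck-at-0: output 1 ✓
  U2 stuck-at-1: output 0 ✗
  U3 stuck-at-0: output 0 ✗
  U3 stuck-at-1: output 1 ✓
  U4 stuck-at-0: output 1 ✓
  U4 stuck-at-1: output 0 ✗
  U5 stuck-at-0: output 1 ✓
  U5 stuck-at-1: output 0 ✗
  U6 stuck-at-0: output 0 ✗
  U6 stuck-at-1: output 1 ✓
Consistent faults: {U0 stuck-at-1, U1 stuck-at-0, U2 stuck-at-0, U3 stuck-at-1, U4 stuck-at-0, U5 stuck-at-0, U6 stuck-at-1} — 7 in all.

7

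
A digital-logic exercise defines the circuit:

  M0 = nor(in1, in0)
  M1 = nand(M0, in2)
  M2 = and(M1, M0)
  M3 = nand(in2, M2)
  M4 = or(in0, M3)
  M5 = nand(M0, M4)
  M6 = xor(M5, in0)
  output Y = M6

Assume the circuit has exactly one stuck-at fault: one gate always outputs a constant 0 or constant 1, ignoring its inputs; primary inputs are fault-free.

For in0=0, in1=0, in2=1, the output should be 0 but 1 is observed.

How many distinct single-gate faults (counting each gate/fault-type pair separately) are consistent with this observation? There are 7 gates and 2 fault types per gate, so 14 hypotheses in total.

7

Fault-free: M0=1, M1=0, M2=0, M3=1, M4=1, M5=0, M6=0 → 0. Observed 1.
  M0 stuck-at-0: output 1 ✓
  M0 stuck-at-1: output 0 ✗
  M1 stuck-at-0: output 0 ✗
  M1 stuck-at-1: output 1 ✓
  M2 stuck-at-0: output 0 ✗
  M2 stuck-at-1: output 1 ✓
  M3 stuck-at-0: output 1 ✓
  M3 stuck-at-1: output 0 ✗
  M4 stuck-at-0: output 1 ✓
  M4 stuck-at-1: output 0 ✗
  M5 stuck-at-0: output 0 ✗
  M5 stuck-at-1: output 1 ✓
  M6 stuck-at-0: output 0 ✗
  M6 stuck-at-1: output 1 ✓
Consistent faults: {M0 stuck-at-0, M1 stuck-at-1, M2 stuck-at-1, M3 stuck-at-0, M4 stuck-at-0, M5 stuck-at-1, M6 stuck-at-1} — 7 in all.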